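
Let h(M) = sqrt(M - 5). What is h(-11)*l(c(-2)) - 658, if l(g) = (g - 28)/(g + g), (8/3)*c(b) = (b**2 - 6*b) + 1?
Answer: -658 - 346*I/51 ≈ -658.0 - 6.7843*I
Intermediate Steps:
c(b) = 3/8 - 9*b/4 + 3*b**2/8 (c(b) = 3*((b**2 - 6*b) + 1)/8 = 3*(1 + b**2 - 6*b)/8 = 3/8 - 9*b/4 + 3*b**2/8)
l(g) = (-28 + g)/(2*g) (l(g) = (-28 + g)/((2*g)) = (-28 + g)*(1/(2*g)) = (-28 + g)/(2*g))
h(M) = sqrt(-5 + M)
h(-11)*l(c(-2)) - 658 = sqrt(-5 - 11)*((-28 + (3/8 - 9/4*(-2) + (3/8)*(-2)**2))/(2*(3/8 - 9/4*(-2) + (3/8)*(-2)**2))) - 658 = sqrt(-16)*((-28 + (3/8 + 9/2 + (3/8)*4))/(2*(3/8 + 9/2 + (3/8)*4))) - 658 = (4*I)*((-28 + (3/8 + 9/2 + 3/2))/(2*(3/8 + 9/2 + 3/2))) - 658 = (4*I)*((-28 + 51/8)/(2*(51/8))) - 658 = (4*I)*((1/2)*(8/51)*(-173/8)) - 658 = (4*I)*(-173/102) - 658 = -346*I/51 - 658 = -658 - 346*I/51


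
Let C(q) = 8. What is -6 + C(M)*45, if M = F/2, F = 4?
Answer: 354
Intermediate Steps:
M = 2 (M = 4/2 = 4*(½) = 2)
-6 + C(M)*45 = -6 + 8*45 = -6 + 360 = 354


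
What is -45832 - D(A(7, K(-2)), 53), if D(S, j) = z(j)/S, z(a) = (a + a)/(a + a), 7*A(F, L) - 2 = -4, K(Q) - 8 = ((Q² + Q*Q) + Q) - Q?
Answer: -91657/2 ≈ -45829.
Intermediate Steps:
K(Q) = 8 + 2*Q² (K(Q) = 8 + (((Q² + Q*Q) + Q) - Q) = 8 + (((Q² + Q²) + Q) - Q) = 8 + ((2*Q² + Q) - Q) = 8 + ((Q + 2*Q²) - Q) = 8 + 2*Q²)
A(F, L) = -2/7 (A(F, L) = 2/7 + (⅐)*(-4) = 2/7 - 4/7 = -2/7)
z(a) = 1 (z(a) = (2*a)/((2*a)) = (2*a)*(1/(2*a)) = 1)
D(S, j) = 1/S
-45832 - D(A(7, K(-2)), 53) = -45832 - 1/(-2/7) = -45832 - 1*(-7/2) = -45832 + 7/2 = -91657/2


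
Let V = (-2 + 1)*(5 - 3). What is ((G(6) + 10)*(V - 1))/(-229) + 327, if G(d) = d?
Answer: 74931/229 ≈ 327.21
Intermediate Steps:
V = -2 (V = -1*2 = -2)
((G(6) + 10)*(V - 1))/(-229) + 327 = ((6 + 10)*(-2 - 1))/(-229) + 327 = (16*(-3))*(-1/229) + 327 = -48*(-1/229) + 327 = 48/229 + 327 = 74931/229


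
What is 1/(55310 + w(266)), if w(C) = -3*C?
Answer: 1/54512 ≈ 1.8345e-5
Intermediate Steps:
1/(55310 + w(266)) = 1/(55310 - 3*266) = 1/(55310 - 798) = 1/54512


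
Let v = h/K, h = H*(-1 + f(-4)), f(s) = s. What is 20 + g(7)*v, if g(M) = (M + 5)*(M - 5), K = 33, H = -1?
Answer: 260/11 ≈ 23.636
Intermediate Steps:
h = 5 (h = -(-1 - 4) = -1*(-5) = 5)
v = 5/33 ≈ 0.15152
g(M) = (-5 + M)*(5 + M) (g(M) = (5 + M)*(-5 + M) = (-5 + M)*(5 + M))
20 + g(7)*v = 20 + (-25 + 7**2)*(5/33) = 20 + (-25 + 49)*(5/33) = 20 + 24*(5/33) = 20 + 40/11 = 260/11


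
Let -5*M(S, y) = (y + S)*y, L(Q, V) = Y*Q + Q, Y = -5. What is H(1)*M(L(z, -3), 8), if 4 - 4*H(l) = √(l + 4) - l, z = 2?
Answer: 0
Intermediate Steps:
L(Q, V) = -4*Q (L(Q, V) = -5*Q + Q = -4*Q)
M(S, y) = -y*(S + y)/5 (M(S, y) = -(y + S)*y/5 = -(S + y)*y/5 = -y*(S + y)/5)
H(l) = 1 - √(4 + l)/4 + l/4 (H(l) = 1 - (√(l + 4) - l)/4 = 1 - (√(4 + l) - l)/4 = 1 + (-√(4 + l)/4 + l/4) = 1 - √(4 + l)/4 + l/4)
H(1)*M(L(z, -3), 8) = (1 - √(4 + 1)/4 + (¼)*1)*(-⅕*8*(-4*2 + 8)) = (1 - √5/4 + ¼)*(-⅕*8*(-8 + 8)) = (5/4 - √5/4)*(-⅕*8*0) = (5/4 - √5/4)*0 = 0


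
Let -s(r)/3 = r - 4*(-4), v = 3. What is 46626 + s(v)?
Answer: 46569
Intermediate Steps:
s(r) = -48 - 3*r (s(r) = -3*(r - 4*(-4)) = -3*(r + 16) = -3*(16 + r) = -48 - 3*r)
46626 + s(v) = 46626 + (-48 - 3*3) = 46626 + (-48 - 9) = 46626 - 57 = 46569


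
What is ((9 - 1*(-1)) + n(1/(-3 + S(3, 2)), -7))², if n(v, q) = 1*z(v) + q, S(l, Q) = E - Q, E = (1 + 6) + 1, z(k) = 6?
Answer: 81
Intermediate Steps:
E = 8 (E = 7 + 1 = 8)
S(l, Q) = 8 - Q
n(v, q) = 6 + q (n(v, q) = 1*6 + q = 6 + q)
((9 - 1*(-1)) + n(1/(-3 + S(3, 2)), -7))² = ((9 - 1*(-1)) + (6 - 7))² = ((9 + 1) - 1)² = (10 - 1)² = 9² = 81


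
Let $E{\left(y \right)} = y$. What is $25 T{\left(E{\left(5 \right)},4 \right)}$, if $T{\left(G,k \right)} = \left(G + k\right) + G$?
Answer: $350$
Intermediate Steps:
$T{\left(G,k \right)} = k + 2 G$
$25 T{\left(E{\left(5 \right)},4 \right)} = 25 \left(4 + 2 \cdot 5\right) = 25 \left(4 + 10\right) = 25 \cdot 14 = 350$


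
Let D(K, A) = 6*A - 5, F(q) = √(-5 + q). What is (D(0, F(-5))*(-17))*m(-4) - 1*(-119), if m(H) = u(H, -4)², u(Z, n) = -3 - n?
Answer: 204 - 102*I*√10 ≈ 204.0 - 322.55*I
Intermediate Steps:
D(K, A) = -5 + 6*A
m(H) = 1 (m(H) = (-3 - 1*(-4))² = (-3 + 4)² = 1² = 1)
(D(0, F(-5))*(-17))*m(-4) - 1*(-119) = ((-5 + 6*√(-5 - 5))*(-17))*1 - 1*(-119) = ((-5 + 6*√(-10))*(-17))*1 + 119 = ((-5 + 6*(I*√10))*(-17))*1 + 119 = ((-5 + 6*I*√10)*(-17))*1 + 119 = (85 - 102*I*√10)*1 + 119 = (85 - 102*I*√10) + 119 = 204 - 102*I*√10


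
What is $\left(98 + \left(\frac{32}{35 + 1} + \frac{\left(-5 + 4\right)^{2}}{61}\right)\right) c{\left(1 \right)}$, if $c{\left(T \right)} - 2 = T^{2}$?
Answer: $\frac{54299}{183} \approx 296.72$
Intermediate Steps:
$c{\left(T \right)} = 2 + T^{2}$
$\left(98 + \left(\frac{32}{35 + 1} + \frac{\left(-5 + 4\right)^{2}}{61}\right)\right) c{\left(1 \right)} = \left(98 + \left(\frac{32}{35 + 1} + \frac{\left(-5 + 4\right)^{2}}{61}\right)\right) \left(2 + 1^{2}\right) = \left(98 + \left(\frac{32}{36} + \left(-1\right)^{2} \cdot \frac{1}{61}\right)\right) \left(2 + 1\right) = \left(98 + \left(32 \cdot \frac{1}{36} + 1 \cdot \frac{1}{61}\right)\right) 3 = \left(98 + \left(\frac{8}{9} + \frac{1}{61}\right)\right) 3 = \left(98 + \frac{497}{549}\right) 3 = \frac{54299}{549} \cdot 3 = \frac{54299}{183}$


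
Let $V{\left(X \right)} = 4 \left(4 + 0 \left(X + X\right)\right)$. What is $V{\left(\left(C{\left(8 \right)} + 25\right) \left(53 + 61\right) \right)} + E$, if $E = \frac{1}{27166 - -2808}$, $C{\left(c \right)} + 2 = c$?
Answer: $\frac{479585}{29974} \approx 16.0$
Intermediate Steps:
$C{\left(c \right)} = -2 + c$
$E = \frac{1}{29974}$ ($E = \frac{1}{27166 + 2808} = \frac{1}{29974} \approx 3.3362 \cdot 10^{-5}$)
$V{\left(X \right)} = 16$ ($V{\left(X \right)} = 4 \left(4 + 0 \cdot 2 X\right) = 4 \left(4 + 0\right) = 4 \cdot 4 = 16$)
$V{\left(\left(C{\left(8 \right)} + 25\right) \left(53 + 61\right) \right)} + E = 16 + \frac{1}{29974} = \frac{479585}{29974}$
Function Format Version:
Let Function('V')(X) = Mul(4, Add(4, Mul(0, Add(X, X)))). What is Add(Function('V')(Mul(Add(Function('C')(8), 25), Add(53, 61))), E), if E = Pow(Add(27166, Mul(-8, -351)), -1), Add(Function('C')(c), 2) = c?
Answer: Rational(479585, 29974) ≈ 16.000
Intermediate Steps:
Function('C')(c) = Add(-2, c)
E = Rational(1, 29974) (E = Pow(Add(27166, 2808), -1) = Pow(29974, -1) = Rational(1, 29974) ≈ 3.3362e-5)
Function('V')(X) = 16 (Function('V')(X) = Mul(4, Add(4, Mul(0, Mul(2, X)))) = Mul(4, Add(4, 0)) = Mul(4, 4) = 16)
Add(Function('V')(Mul(Add(Function('C')(8), 25), Add(53, 61))), E) = Add(16, Rational(1, 29974)) = Rational(479585, 29974)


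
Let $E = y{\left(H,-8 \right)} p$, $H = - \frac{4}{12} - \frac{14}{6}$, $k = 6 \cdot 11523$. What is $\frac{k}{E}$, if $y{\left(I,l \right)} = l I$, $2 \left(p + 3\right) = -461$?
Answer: $- \frac{103707}{7472} \approx -13.879$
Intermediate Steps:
$p = - \frac{467}{2}$ ($p = -3 + \frac{1}{2} \left(-461\right) = -3 - \frac{461}{2} = - \frac{467}{2} \approx -233.5$)
$k = 69138$
$H = - \frac{8}{3}$ ($H = \left(-4\right) \frac{1}{12} - \frac{7}{3} = - \frac{1}{3} - \frac{7}{3} = - \frac{8}{3} \approx -2.6667$)
$y{\left(I,l \right)} = I l$
$E = - \frac{14944}{3}$ ($E = \left(- \frac{8}{3}\right) \left(-8\right) \left(- \frac{467}{2}\right) = \frac{64}{3} \left(- \frac{467}{2}\right) = - \frac{14944}{3} \approx -4981.3$)
$\frac{k}{E} = \frac{69138}{- \frac{14944}{3}} = 69138 \left(- \frac{3}{14944}\right) = - \frac{103707}{7472}$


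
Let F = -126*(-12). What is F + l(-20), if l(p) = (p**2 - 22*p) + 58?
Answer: 2410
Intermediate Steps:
F = 1512
l(p) = 58 + p**2 - 22*p
F + l(-20) = 1512 + (58 + (-20)**2 - 22*(-20)) = 1512 + (58 + 400 + 440) = 1512 + 898 = 2410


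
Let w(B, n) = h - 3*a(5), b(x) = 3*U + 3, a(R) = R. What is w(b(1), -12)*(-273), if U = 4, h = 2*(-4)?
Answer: 6279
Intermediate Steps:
h = -8
b(x) = 15 (b(x) = 3*4 + 3 = 12 + 3 = 15)
w(B, n) = -23 (w(B, n) = -8 - 3*5 = -8 - 15 = -23)
w(b(1), -12)*(-273) = -23*(-273) = 6279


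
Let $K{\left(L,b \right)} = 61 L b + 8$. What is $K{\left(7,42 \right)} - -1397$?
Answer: $19339$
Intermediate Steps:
$K{\left(L,b \right)} = 8 + 61 L b$ ($K{\left(L,b \right)} = 61 L b + 8 = 8 + 61 L b$)
$K{\left(7,42 \right)} - -1397 = \left(8 + 61 \cdot 7 \cdot 42\right) - -1397 = \left(8 + 17934\right) + 1397 = 17942 + 1397 = 19339$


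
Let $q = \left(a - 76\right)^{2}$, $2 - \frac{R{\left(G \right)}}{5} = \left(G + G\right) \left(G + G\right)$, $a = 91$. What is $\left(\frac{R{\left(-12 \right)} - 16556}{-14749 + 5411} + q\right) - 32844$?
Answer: $- \frac{152288398}{4669} \approx -32617.0$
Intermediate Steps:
$R{\left(G \right)} = 10 - 20 G^{2}$ ($R{\left(G \right)} = 10 - 5 \left(G + G\right) \left(G + G\right) = 10 - 5 \cdot 2 G 2 G = 10 - 5 \cdot 4 G^{2} = 10 - 20 G^{2}$)
$q = 225$ ($q = \left(91 - 76\right)^{2} = 15^{2} = 225$)
$\left(\frac{R{\left(-12 \right)} - 16556}{-14749 + 5411} + q\right) - 32844 = \left(\frac{\left(10 - 20 \left(-12\right)^{2}\right) - 16556}{-14749 + 5411} + 225\right) - 32844 = \left(\frac{\left(10 - 2880\right) - 16556}{-9338} + 225\right) - 32844 = \left(\left(\left(10 - 2880\right) - 16556\right) \left(- \frac{1}{9338}\right) + 225\right) - 32844 = \left(\left(-2870 - 16556\right) \left(- \frac{1}{9338}\right) + 225\right) - 32844 = \left(\left(-19426\right) \left(- \frac{1}{9338}\right) + 225\right) - 32844 = \left(\frac{9713}{4669} + 225\right) - 32844 = \frac{1060238}{4669} - 32844 = - \frac{152288398}{4669}$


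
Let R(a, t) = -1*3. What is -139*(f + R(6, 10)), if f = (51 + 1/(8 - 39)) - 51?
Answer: 13066/31 ≈ 421.48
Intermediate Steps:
R(a, t) = -3
f = -1/31 (f = (51 + 1/(-31)) - 51 = (51 - 1/31) - 51 = 1580/31 - 51 = -1/31 ≈ -0.032258)
-139*(f + R(6, 10)) = -139*(-1/31 - 3) = -139*(-94/31) = 13066/31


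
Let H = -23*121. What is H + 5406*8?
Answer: 40465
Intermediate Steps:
H = -2783
H + 5406*8 = -2783 + 5406*8 = -2783 + 43248 = 40465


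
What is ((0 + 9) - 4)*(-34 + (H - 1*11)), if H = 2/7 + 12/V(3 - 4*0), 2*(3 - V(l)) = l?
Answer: -1285/7 ≈ -183.57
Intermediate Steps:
V(l) = 3 - l/2
H = 58/7 (H = 2/7 + 12/(3 - (3 - 4*0)/2) = 2*(⅐) + 12/(3 - (3 + 0)/2) = 2/7 + 12/(3 - ½*3) = 2/7 + 12/(3 - 3/2) = 2/7 + 12/(3/2) = 2/7 + 12*(⅔) = 2/7 + 8 = 58/7 ≈ 8.2857)
((0 + 9) - 4)*(-34 + (H - 1*11)) = ((0 + 9) - 4)*(-34 + (58/7 - 1*11)) = (9 - 4)*(-34 + (58/7 - 11)) = 5*(-34 - 19/7) = 5*(-257/7) = -1285/7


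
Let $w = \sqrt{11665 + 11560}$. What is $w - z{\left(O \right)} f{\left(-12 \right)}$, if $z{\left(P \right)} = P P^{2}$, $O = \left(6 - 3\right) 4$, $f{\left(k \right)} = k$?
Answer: $20736 + 5 \sqrt{929} \approx 20888.0$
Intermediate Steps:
$O = 12$ ($O = 3 \cdot 4 = 12$)
$z{\left(P \right)} = P^{3}$
$w = 5 \sqrt{929}$ ($w = \sqrt{23225} = 5 \sqrt{929} \approx 152.4$)
$w - z{\left(O \right)} f{\left(-12 \right)} = 5 \sqrt{929} - 12^{3} \left(-12\right) = 5 \sqrt{929} - 1728 \left(-12\right) = 5 \sqrt{929} - -20736 = 5 \sqrt{929} + 20736 = 20736 + 5 \sqrt{929}$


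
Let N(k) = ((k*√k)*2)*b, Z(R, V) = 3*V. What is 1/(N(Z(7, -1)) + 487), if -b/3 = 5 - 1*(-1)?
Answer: 487/272161 - 108*I*√3/272161 ≈ 0.0017894 - 0.00068732*I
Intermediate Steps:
b = -18 (b = -3*(5 - 1*(-1)) = -3*(5 + 1) = -3*6 = -18)
N(k) = -36*k^(3/2) (N(k) = ((k*√k)*2)*(-18) = (k^(3/2)*2)*(-18) = (2*k^(3/2))*(-18) = -36*k^(3/2))
1/(N(Z(7, -1)) + 487) = 1/(-36*(-3*I*√3) + 487) = 1/(-(-108)*I*√3 + 487) = 1/(108*I*√3 + 487) = 1/(487 + 108*I*√3)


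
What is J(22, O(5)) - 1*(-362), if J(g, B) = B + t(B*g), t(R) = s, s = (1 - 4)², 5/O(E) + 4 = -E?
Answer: 3334/9 ≈ 370.44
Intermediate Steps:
O(E) = 5/(-4 - E)
s = 9 (s = (-3)² = 9)
t(R) = 9
J(g, B) = 9 + B (J(g, B) = B + 9 = 9 + B)
J(22, O(5)) - 1*(-362) = (9 - 5/(4 + 5)) - 1*(-362) = (9 - 5/9) + 362 = 76/9 + 362 = 3334/9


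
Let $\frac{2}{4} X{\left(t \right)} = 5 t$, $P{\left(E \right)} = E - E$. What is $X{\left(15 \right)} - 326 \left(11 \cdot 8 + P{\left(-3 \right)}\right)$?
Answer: $-28538$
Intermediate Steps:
$P{\left(E \right)} = 0$
$X{\left(t \right)} = 10 t$ ($X{\left(t \right)} = 2 \cdot 5 t = 10 t$)
$X{\left(15 \right)} - 326 \left(11 \cdot 8 + P{\left(-3 \right)}\right) = 10 \cdot 15 - 326 \left(11 \cdot 8 + 0\right) = 150 - 326 \left(88 + 0\right) = 150 - 28688 = -28538$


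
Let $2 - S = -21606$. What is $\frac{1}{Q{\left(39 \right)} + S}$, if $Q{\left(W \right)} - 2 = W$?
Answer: $\frac{1}{21649} \approx 4.6192 \cdot 10^{-5}$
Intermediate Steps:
$S = 21608$ ($S = 2 - -21606 = 2 + 21606 = 21608$)
$Q{\left(W \right)} = 2 + W$
$\frac{1}{Q{\left(39 \right)} + S} = \frac{1}{\left(2 + 39\right) + 21608} = \frac{1}{41 + 21608} = \frac{1}{21649}$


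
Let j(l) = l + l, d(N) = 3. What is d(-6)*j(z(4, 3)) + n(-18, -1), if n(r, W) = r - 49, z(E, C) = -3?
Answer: -85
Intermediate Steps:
n(r, W) = -49 + r
j(l) = 2*l
d(-6)*j(z(4, 3)) + n(-18, -1) = 3*(2*(-3)) + (-49 - 18) = 3*(-6) - 67 = -18 - 67 = -85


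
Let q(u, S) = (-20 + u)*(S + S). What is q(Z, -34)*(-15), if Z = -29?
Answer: -49980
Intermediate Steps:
q(u, S) = 2*S*(-20 + u) (q(u, S) = (-20 + u)*(2*S) = 2*S*(-20 + u))
q(Z, -34)*(-15) = (2*(-34)*(-20 - 29))*(-15) = (2*(-34)*(-49))*(-15) = 3332*(-15) = -49980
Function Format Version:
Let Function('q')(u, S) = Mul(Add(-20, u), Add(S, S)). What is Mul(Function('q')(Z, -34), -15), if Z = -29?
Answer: -49980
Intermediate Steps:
Function('q')(u, S) = Mul(2, S, Add(-20, u)) (Function('q')(u, S) = Mul(Add(-20, u), Mul(2, S)) = Mul(2, S, Add(-20, u)))
Mul(Function('q')(Z, -34), -15) = Mul(Mul(2, -34, Add(-20, -29)), -15) = Mul(Mul(2, -34, -49), -15) = Mul(3332, -15) = -49980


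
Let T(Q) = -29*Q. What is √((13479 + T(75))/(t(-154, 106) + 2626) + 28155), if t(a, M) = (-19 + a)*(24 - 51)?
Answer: √1499229499683/7297 ≈ 167.80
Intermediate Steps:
t(a, M) = 513 - 27*a (t(a, M) = (-19 + a)*(-27) = 513 - 27*a)
√((13479 + T(75))/(t(-154, 106) + 2626) + 28155) = √((13479 - 29*75)/((513 - 27*(-154)) + 2626) + 28155) = √((13479 - 2175)/((513 + 4158) + 2626) + 28155) = √(11304/(4671 + 2626) + 28155) = √(11304/7297 + 28155) = √(205458339/7297) = √1499229499683/7297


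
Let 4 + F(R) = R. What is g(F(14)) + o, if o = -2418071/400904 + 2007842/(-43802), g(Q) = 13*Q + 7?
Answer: 747453077493/8780198504 ≈ 85.129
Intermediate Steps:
F(R) = -4 + R
g(Q) = 7 + 13*Q
o = -455434117555/8780198504 (o = -2418071*1/400904 + 2007842*(-1/43802) = -2418071/400904 - 1003921/21901 = -455434117555/8780198504 ≈ -51.871)
g(F(14)) + o = (7 + 13*(-4 + 14)) - 455434117555/8780198504 = (7 + 13*10) - 455434117555/8780198504 = (7 + 130) - 455434117555/8780198504 = 137 - 455434117555/8780198504 = 747453077493/8780198504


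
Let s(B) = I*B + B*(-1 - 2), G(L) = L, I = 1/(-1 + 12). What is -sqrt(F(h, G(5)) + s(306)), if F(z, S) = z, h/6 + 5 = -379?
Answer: -24*I*sqrt(671)/11 ≈ -56.517*I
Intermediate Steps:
I = 1/11 ≈ 0.090909
h = -2304 (h = -30 + 6*(-379) = -30 - 2274 = -2304)
s(B) = -32*B/11 (s(B) = B/11 + B*(-1 - 2) = B/11 + B*(-3) = B/11 - 3*B = -32*B/11)
-sqrt(F(h, G(5)) + s(306)) = -sqrt(-2304 - 32/11*306) = -sqrt(-2304 - 9792/11) = -sqrt(-35136/11) = -24*I*sqrt(671)/11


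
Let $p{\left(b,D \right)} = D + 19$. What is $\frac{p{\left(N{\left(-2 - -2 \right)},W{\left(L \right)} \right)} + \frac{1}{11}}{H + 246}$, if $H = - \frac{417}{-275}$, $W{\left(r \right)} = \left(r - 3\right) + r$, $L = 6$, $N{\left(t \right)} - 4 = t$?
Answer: $\frac{2575}{22689} \approx 0.11349$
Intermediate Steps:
$N{\left(t \right)} = 4 + t$
$W{\left(r \right)} = -3 + 2 r$ ($W{\left(r \right)} = \left(-3 + r\right) + r = -3 + 2 r$)
$p{\left(b,D \right)} = 19 + D$
$H = \frac{417}{275}$ ($H = \left(-417\right) \left(- \frac{1}{275}\right) = \frac{417}{275} \approx 1.5164$)
$\frac{p{\left(N{\left(-2 - -2 \right)},W{\left(L \right)} \right)} + \frac{1}{11}}{H + 246} = \frac{\left(19 + \left(-3 + 2 \cdot 6\right)\right) + \frac{1}{11}}{\frac{417}{275} + 246} = \frac{\left(19 + \left(-3 + 12\right)\right) + \frac{1}{11}}{\frac{68067}{275}} = \left(\left(19 + 9\right) + \frac{1}{11}\right) \frac{275}{68067} = \left(28 + \frac{1}{11}\right) \frac{275}{68067} = \frac{309}{11} \cdot \frac{275}{68067} = \frac{2575}{22689}$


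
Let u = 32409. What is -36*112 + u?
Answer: 28377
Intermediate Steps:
-36*112 + u = -36*112 + 32409 = -4032 + 32409 = 28377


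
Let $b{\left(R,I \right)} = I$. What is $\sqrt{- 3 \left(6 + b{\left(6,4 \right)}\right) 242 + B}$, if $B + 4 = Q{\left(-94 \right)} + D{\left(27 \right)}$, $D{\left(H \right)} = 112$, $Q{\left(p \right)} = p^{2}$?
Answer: $2 \sqrt{421} \approx 41.037$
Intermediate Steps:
$B = 8944$ ($B = -4 + \left(\left(-94\right)^{2} + 112\right) = -4 + \left(8836 + 112\right) = -4 + 8948 = 8944$)
$\sqrt{- 3 \left(6 + b{\left(6,4 \right)}\right) 242 + B} = \sqrt{- 3 \left(6 + 4\right) 242 + 8944} = \sqrt{\left(-3\right) 10 \cdot 242 + 8944} = \sqrt{\left(-30\right) 242 + 8944} = \sqrt{-7260 + 8944} = \sqrt{1684} = 2 \sqrt{421}$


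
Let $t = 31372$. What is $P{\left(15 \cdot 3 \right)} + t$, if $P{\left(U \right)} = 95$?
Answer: $31467$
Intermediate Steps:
$P{\left(15 \cdot 3 \right)} + t = 95 + 31372 = 31467$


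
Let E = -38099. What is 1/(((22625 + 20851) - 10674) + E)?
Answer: -1/5297 ≈ -0.00018879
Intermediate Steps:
1/(((22625 + 20851) - 10674) + E) = 1/(((22625 + 20851) - 10674) - 38099) = 1/((43476 - 10674) - 38099) = 1/(32802 - 38099) = 1/(-5297) = -1/5297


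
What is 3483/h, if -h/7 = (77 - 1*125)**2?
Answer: -387/1792 ≈ -0.21596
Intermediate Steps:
h = -16128 (h = -7*(77 - 1*125)**2 = -7*(77 - 125)**2 = -7*(-48)**2 = -7*2304 = -16128)
3483/h = 3483/(-16128) = 3483*(-1/16128) = -387/1792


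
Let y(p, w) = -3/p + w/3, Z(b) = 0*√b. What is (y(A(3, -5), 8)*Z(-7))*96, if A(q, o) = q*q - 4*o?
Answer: 0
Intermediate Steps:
Z(b) = 0
A(q, o) = q² - 4*o
y(p, w) = -3/p + w/3 (y(p, w) = -3/p + w*(⅓) = -3/p + w/3)
(y(A(3, -5), 8)*Z(-7))*96 = ((-3/(3² - 4*(-5)) + (⅓)*8)*0)*96 = ((-3/(9 + 20) + 8/3)*0)*96 = ((-3/29 + 8/3)*0)*96 = ((223/87)*0)*96 = 0*96 = 0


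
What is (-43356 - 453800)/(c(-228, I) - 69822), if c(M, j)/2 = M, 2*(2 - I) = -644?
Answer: 248578/35139 ≈ 7.0741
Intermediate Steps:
I = 324 (I = 2 - ½*(-644) = 2 + 322 = 324)
c(M, j) = 2*M
(-43356 - 453800)/(c(-228, I) - 69822) = (-43356 - 453800)/(2*(-228) - 69822) = -497156/(-456 - 69822) = -497156/(-70278) = -497156*(-1/70278) = 248578/35139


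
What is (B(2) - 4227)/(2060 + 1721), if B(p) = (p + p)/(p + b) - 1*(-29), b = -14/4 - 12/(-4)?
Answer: -12586/11343 ≈ -1.1096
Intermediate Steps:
b = -1/2 (b = -14*1/4 - 12*(-1/4) = -7/2 + 3 = -1/2 ≈ -0.50000)
B(p) = 29 + 2*p/(-1/2 + p) (B(p) = (p + p)/(p - 1/2) - 1*(-29) = (2*p)/(-1/2 + p) + 29 = 2*p/(-1/2 + p) + 29 = 29 + 2*p/(-1/2 + p))
(B(2) - 4227)/(2060 + 1721) = ((-29 + 62*2)/(-1 + 2*2) - 4227)/(2060 + 1721) = ((-29 + 124)/(-1 + 4) - 4227)/3781 = (95/3 - 4227)*(1/3781) = -12586/3*1/3781 = -12586/11343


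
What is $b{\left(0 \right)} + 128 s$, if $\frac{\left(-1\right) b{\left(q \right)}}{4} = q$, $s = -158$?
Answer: $-20224$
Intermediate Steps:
$b{\left(q \right)} = - 4 q$
$b{\left(0 \right)} + 128 s = \left(-4\right) 0 + 128 \left(-158\right) = 0 - 20224 = -20224$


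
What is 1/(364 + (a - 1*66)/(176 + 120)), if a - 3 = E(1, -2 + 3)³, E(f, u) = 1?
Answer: 148/53841 ≈ 0.0027488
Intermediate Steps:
a = 4 (a = 3 + 1³ = 3 + 1 = 4)
1/(364 + (a - 1*66)/(176 + 120)) = 1/(364 + (4 - 1*66)/(176 + 120)) = 1/(364 + (4 - 66)/296) = 1/(364 - 62*1/296) = 1/(364 - 31/148) = 1/(53841/148) = 148/53841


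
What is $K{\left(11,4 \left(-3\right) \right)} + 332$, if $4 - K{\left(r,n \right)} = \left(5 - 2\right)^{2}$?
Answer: $327$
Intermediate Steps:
$K{\left(r,n \right)} = -5$ ($K{\left(r,n \right)} = 4 - \left(5 - 2\right)^{2} = 4 - 3^{2} = 4 - 9 = -5$)
$K{\left(11,4 \left(-3\right) \right)} + 332 = -5 + 332 = 327$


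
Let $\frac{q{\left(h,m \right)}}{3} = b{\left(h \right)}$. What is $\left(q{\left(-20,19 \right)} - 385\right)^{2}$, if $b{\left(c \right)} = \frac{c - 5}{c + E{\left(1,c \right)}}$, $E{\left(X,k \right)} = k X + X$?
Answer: $\frac{24800400}{169} \approx 1.4675 \cdot 10^{5}$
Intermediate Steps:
$E{\left(X,k \right)} = X + X k$ ($E{\left(X,k \right)} = X k + X = X + X k$)
$b{\left(c \right)} = \frac{-5 + c}{1 + 2 c}$ ($b{\left(c \right)} = \frac{c - 5}{c + 1 \left(1 + c\right)} = \frac{-5 + c}{c + \left(1 + c\right)} = \frac{-5 + c}{1 + 2 c}$)
$q{\left(h,m \right)} = \frac{3 \left(-5 + h\right)}{1 + 2 h}$ ($q{\left(h,m \right)} = 3 \frac{-5 + h}{1 + 2 h} = \frac{3 \left(-5 + h\right)}{1 + 2 h}$)
$\left(q{\left(-20,19 \right)} - 385\right)^{2} = \left(\frac{3 \left(-5 - 20\right)}{1 + 2 \left(-20\right)} - 385\right)^{2} = \left(3 \frac{1}{1 - 40} \left(-25\right) - 385\right)^{2} = \left(3 \frac{1}{-39} \left(-25\right) - 385\right)^{2} = \left(3 \left(- \frac{1}{39}\right) \left(-25\right) - 385\right)^{2} = \left(\frac{25}{13} - 385\right)^{2} = \left(- \frac{4980}{13}\right)^{2} = \frac{24800400}{169}$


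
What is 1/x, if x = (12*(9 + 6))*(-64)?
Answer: -1/11520 ≈ -8.6806e-5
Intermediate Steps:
x = -11520 (x = (12*15)*(-64) = 180*(-64) = -11520)
1/x = 1/(-11520) = -1/11520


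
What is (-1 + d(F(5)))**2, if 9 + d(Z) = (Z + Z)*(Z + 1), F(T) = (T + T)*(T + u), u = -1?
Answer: 10692900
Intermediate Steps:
F(T) = 2*T*(-1 + T) (F(T) = (T + T)*(T - 1) = (2*T)*(-1 + T) = 2*T*(-1 + T))
d(Z) = -9 + 2*Z*(1 + Z) (d(Z) = -9 + (Z + Z)*(Z + 1) = -9 + (2*Z)*(1 + Z) = -9 + 2*Z*(1 + Z))
(-1 + d(F(5)))**2 = (-1 + (-9 + 2*(2*5*(-1 + 5)) + 2*(2*5*(-1 + 5))**2))**2 = (-1 + (-9 + 2*(2*5*4) + 2*(2*5*4)**2))**2 = (-1 + (-9 + 2*40 + 2*40**2))**2 = (-1 + (-9 + 80 + 2*1600))**2 = (-1 + (-9 + 80 + 3200))**2 = (-1 + 3271)**2 = 3270**2 = 10692900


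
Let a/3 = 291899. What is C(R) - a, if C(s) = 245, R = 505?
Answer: -875452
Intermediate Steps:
a = 875697 (a = 3*291899 = 875697)
C(R) - a = 245 - 1*875697 = 245 - 875697 = -875452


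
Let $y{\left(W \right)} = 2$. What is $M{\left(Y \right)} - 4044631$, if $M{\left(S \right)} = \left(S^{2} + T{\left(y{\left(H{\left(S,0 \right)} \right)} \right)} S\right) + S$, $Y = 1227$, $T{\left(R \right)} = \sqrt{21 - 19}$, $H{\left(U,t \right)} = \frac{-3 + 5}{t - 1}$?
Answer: $-2537875 + 1227 \sqrt{2} \approx -2.5361 \cdot 10^{6}$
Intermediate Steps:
$H{\left(U,t \right)} = \frac{2}{-1 + t}$
$T{\left(R \right)} = \sqrt{2}$
$M{\left(S \right)} = S + S^{2} + S \sqrt{2}$ ($M{\left(S \right)} = \left(S^{2} + \sqrt{2} S\right) + S = \left(S^{2} + S \sqrt{2}\right) + S = S + S^{2} + S \sqrt{2}$)
$M{\left(Y \right)} - 4044631 = 1227 \left(1 + 1227 + \sqrt{2}\right) - 4044631 = 1227 \left(1228 + \sqrt{2}\right) - 4044631 = \left(1506756 + 1227 \sqrt{2}\right) - 4044631 = -2537875 + 1227 \sqrt{2}$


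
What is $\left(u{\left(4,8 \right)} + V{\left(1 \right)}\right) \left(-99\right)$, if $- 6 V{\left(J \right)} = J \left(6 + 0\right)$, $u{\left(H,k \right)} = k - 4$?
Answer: $-297$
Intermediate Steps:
$u{\left(H,k \right)} = -4 + k$
$V{\left(J \right)} = - J$ ($V{\left(J \right)} = - \frac{J \left(6 + 0\right)}{6} = - \frac{J 6}{6} = - \frac{6 J}{6} = - J$)
$\left(u{\left(4,8 \right)} + V{\left(1 \right)}\right) \left(-99\right) = \left(\left(-4 + 8\right) - 1\right) \left(-99\right) = \left(4 - 1\right) \left(-99\right) = 3 \left(-99\right) = -297$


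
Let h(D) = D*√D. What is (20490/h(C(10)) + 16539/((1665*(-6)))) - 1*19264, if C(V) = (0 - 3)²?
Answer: -555203/30 ≈ -18507.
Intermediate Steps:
C(V) = 9 (C(V) = (-3)² = 9)
h(D) = D^(3/2)
(20490/h(C(10)) + 16539/((1665*(-6)))) - 1*19264 = (20490/(9^(3/2)) + 16539/((1665*(-6)))) - 1*19264 = (20490/27 + 16539/(-9990)) - 19264 = (20490*(1/27) + 16539*(-1/9990)) - 19264 = (6830/9 - 149/90) - 19264 = 22717/30 - 19264 = -555203/30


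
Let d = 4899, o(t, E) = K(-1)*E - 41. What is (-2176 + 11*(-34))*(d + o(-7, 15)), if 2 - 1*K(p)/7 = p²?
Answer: -12655650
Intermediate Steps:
K(p) = 14 - 7*p²
o(t, E) = -41 + 7*E (o(t, E) = (14 - 7*(-1)²)*E - 41 = (14 - 7*1)*E - 41 = (14 - 7)*E - 41 = 7*E - 41 = -41 + 7*E)
(-2176 + 11*(-34))*(d + o(-7, 15)) = (-2176 + 11*(-34))*(4899 + (-41 + 7*15)) = (-2176 - 374)*(4899 + (-41 + 105)) = -2550*(4899 + 64) = -2550*4963 = -12655650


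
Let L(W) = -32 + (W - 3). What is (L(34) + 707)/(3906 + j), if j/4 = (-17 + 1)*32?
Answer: 353/929 ≈ 0.37998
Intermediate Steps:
L(W) = -35 + W (L(W) = -32 + (-3 + W) = -35 + W)
j = -2048 (j = 4*((-17 + 1)*32) = 4*(-16*32) = 4*(-512) = -2048)
(L(34) + 707)/(3906 + j) = ((-35 + 34) + 707)/(3906 - 2048) = (-1 + 707)/1858 = 706*(1/1858) = 353/929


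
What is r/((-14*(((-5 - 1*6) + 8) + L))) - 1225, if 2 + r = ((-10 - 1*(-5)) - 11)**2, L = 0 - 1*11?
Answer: -119923/98 ≈ -1223.7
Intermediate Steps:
L = -11 (L = 0 - 11 = -11)
r = 254 (r = -2 + ((-10 - 1*(-5)) - 11)**2 = -2 + ((-10 + 5) - 11)**2 = -2 + (-5 - 11)**2 = -2 + (-16)**2 = -2 + 256 = 254)
r/((-14*(((-5 - 1*6) + 8) + L))) - 1225 = 254/((-14*(((-5 - 1*6) + 8) - 11))) - 1225 = 254/((-14*(((-5 - 6) + 8) - 11))) - 1225 = 254/((-14*((-11 + 8) - 11))) - 1225 = 254/((-14*(-3 - 11))) - 1225 = 254/((-14*(-14))) - 1225 = 254/196 - 1225 = 254*(1/196) - 1225 = 127/98 - 1225 = -119923/98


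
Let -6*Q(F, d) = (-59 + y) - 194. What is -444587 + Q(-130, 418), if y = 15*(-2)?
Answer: -2667239/6 ≈ -4.4454e+5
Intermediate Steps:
y = -30
Q(F, d) = 283/6 (Q(F, d) = -((-59 - 30) - 194)/6 = -(-89 - 194)/6 = -⅙*(-283) = 283/6)
-444587 + Q(-130, 418) = -444587 + 283/6 = -2667239/6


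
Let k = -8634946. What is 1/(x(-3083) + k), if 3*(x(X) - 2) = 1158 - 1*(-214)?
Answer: -3/25903460 ≈ -1.1581e-7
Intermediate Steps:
x(X) = 1378/3 (x(X) = 2 + (1158 - 1*(-214))/3 = 2 + (1158 + 214)/3 = 2 + (1/3)*1372 = 2 + 1372/3 = 1378/3)
1/(x(-3083) + k) = 1/(1378/3 - 8634946) = 1/(-25903460/3) = -3/25903460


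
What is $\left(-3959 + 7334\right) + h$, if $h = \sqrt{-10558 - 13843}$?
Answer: $3375 + i \sqrt{24401} \approx 3375.0 + 156.21 i$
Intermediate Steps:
$h = i \sqrt{24401}$ ($h = \sqrt{-24401} = i \sqrt{24401} \approx 156.21 i$)
$\left(-3959 + 7334\right) + h = \left(-3959 + 7334\right) + i \sqrt{24401} = 3375 + i \sqrt{24401}$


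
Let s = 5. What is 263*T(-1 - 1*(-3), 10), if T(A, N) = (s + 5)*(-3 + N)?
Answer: 18410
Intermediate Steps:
T(A, N) = -30 + 10*N (T(A, N) = (5 + 5)*(-3 + N) = 10*(-3 + N) = -30 + 10*N)
263*T(-1 - 1*(-3), 10) = 263*(-30 + 10*10) = 263*(-30 + 100) = 263*70 = 18410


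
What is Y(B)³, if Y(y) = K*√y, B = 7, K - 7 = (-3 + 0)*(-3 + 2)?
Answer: 7000*√7 ≈ 18520.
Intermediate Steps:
K = 10 (K = 7 + (-3 + 0)*(-3 + 2) = 7 - 3*(-1) = 7 + 3 = 10)
Y(y) = 10*√y
Y(B)³ = (10*√7)³ = 7000*√7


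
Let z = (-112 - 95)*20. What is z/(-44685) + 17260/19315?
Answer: 3783232/3835959 ≈ 0.98625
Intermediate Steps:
z = -4140 (z = -207*20 = -4140)
z/(-44685) + 17260/19315 = -4140/(-44685) + 17260/19315 = -4140*(-1/44685) + 17260*(1/19315) = 92/993 + 3452/3863 = 3783232/3835959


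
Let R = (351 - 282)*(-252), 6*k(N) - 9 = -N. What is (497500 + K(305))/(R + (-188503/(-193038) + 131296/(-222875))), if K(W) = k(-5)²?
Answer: -64213044007747750/2244219726990369 ≈ -28.613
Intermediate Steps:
k(N) = 3/2 - N/6 (k(N) = 3/2 + (-N)/6 = 3/2 - N/6)
R = -17388 (R = 69*(-252) = -17388)
K(W) = 49/9 (K(W) = (3/2 - ⅙*(-5))² = (3/2 + ⅚)² = (7/3)² = 49/9)
(497500 + K(305))/(R + (-188503/(-193038) + 131296/(-222875))) = (497500 + 49/9)/(-17388 + (-188503/(-193038) + 131296/(-222875))) = 4477549/(9*(-17388 + (-188503*(-1/193038) + 131296*(-1/222875)))) = 4477549/(9*(-17388 + (188503/193038 - 131296/222875))) = 4477549/(9*(-17388 + 16667488877/43023344250)) = 4477549/(9*(-748073242330123/43023344250)) = (4477549/9)*(-43023344250/748073242330123) = -64213044007747750/2244219726990369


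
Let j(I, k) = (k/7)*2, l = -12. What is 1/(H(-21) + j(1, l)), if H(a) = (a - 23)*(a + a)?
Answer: 7/12912 ≈ 0.00054213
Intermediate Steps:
H(a) = 2*a*(-23 + a) (H(a) = (-23 + a)*(2*a) = 2*a*(-23 + a))
j(I, k) = 2*k/7 (j(I, k) = (k*(1/7))*2 = (k/7)*2 = 2*k/7)
1/(H(-21) + j(1, l)) = 1/(2*(-21)*(-23 - 21) + (2/7)*(-12)) = 1/(2*(-21)*(-44) - 24/7) = 1/(1848 - 24/7) = 1/(12912/7) = 7/12912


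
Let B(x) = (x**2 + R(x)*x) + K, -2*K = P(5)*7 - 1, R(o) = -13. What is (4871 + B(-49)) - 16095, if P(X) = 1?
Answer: -8189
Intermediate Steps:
K = -3 (K = -(1*7 - 1)/2 = -(7 - 1)/2 = -1/2*6 = -3)
B(x) = -3 + x**2 - 13*x (B(x) = (x**2 - 13*x) - 3 = -3 + x**2 - 13*x)
(4871 + B(-49)) - 16095 = (4871 + (-3 + (-49)**2 - 13*(-49))) - 16095 = (4871 + (-3 + 2401 + 637)) - 16095 = (4871 + 3035) - 16095 = 7906 - 16095 = -8189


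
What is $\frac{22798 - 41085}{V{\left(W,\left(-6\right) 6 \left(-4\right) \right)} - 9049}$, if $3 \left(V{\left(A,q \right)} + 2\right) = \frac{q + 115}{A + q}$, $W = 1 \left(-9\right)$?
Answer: $\frac{7406235}{3665396} \approx 2.0206$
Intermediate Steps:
$W = -9$
$V{\left(A,q \right)} = -2 + \frac{115 + q}{3 \left(A + q\right)}$ ($V{\left(A,q \right)} = -2 + \frac{\left(q + 115\right) \frac{1}{A + q}}{3} = -2 + \frac{\left(115 + q\right) \frac{1}{A + q}}{3} = -2 + \frac{\frac{1}{A + q} \left(115 + q\right)}{3} = -2 + \frac{115 + q}{3 \left(A + q\right)}$)
$\frac{22798 - 41085}{V{\left(W,\left(-6\right) 6 \left(-4\right) \right)} - 9049} = \frac{22798 - 41085}{\frac{115 - -54 - 5 \left(-6\right) 6 \left(-4\right)}{3 \left(-9 + \left(-6\right) 6 \left(-4\right)\right)} - 9049} = - \frac{18287}{\frac{115 + 54 - 5 \left(\left(-36\right) \left(-4\right)\right)}{3 \left(-9 - -144\right)} - 9049} = - \frac{18287}{\frac{115 + 54 - 720}{3 \left(-9 + 144\right)} - 9049} = - \frac{18287}{\frac{115 + 54 - 720}{3 \cdot 135} - 9049} = - \frac{18287}{\frac{1}{3} \cdot \frac{1}{135} \left(-551\right) - 9049} = - \frac{18287}{- \frac{551}{405} - 9049} = - \frac{18287}{- \frac{3665396}{405}} = \left(-18287\right) \left(- \frac{405}{3665396}\right) = \frac{7406235}{3665396}$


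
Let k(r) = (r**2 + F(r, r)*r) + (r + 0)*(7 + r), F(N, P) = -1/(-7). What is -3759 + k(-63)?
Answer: 3729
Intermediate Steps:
F(N, P) = 1/7 (F(N, P) = -1*(-1/7) = 1/7)
k(r) = r**2 + r/7 + r*(7 + r) (k(r) = (r**2 + r/7) + (r + 0)*(7 + r) = (r**2 + r/7) + r*(7 + r) = r**2 + r/7 + r*(7 + r))
-3759 + k(-63) = -3759 + (2/7)*(-63)*(25 + 7*(-63)) = -3759 + (2/7)*(-63)*(25 - 441) = -3759 + (2/7)*(-63)*(-416) = -3759 + 7488 = 3729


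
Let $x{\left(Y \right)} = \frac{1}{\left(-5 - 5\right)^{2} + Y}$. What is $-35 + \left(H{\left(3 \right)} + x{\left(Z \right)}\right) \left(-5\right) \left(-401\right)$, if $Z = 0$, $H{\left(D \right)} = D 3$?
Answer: $\frac{360601}{20} \approx 18030.0$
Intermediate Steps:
$H{\left(D \right)} = 3 D$
$x{\left(Y \right)} = \frac{1}{100 + Y}$ ($x{\left(Y \right)} = \frac{1}{\left(-10\right)^{2} + Y} = \frac{1}{100 + Y}$)
$-35 + \left(H{\left(3 \right)} + x{\left(Z \right)}\right) \left(-5\right) \left(-401\right) = -35 + \left(3 \cdot 3 + \frac{1}{100 + 0}\right) \left(-5\right) \left(-401\right) = -35 + \left(9 + \frac{1}{100}\right) \left(-5\right) \left(-401\right) = -35 + \frac{901}{100} \left(-5\right) \left(-401\right) = -35 - - \frac{361301}{20} = -35 + \frac{361301}{20} = \frac{360601}{20}$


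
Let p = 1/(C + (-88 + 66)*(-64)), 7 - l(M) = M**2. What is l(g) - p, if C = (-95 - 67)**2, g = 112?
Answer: -346673125/27652 ≈ -12537.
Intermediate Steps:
l(M) = 7 - M**2
C = 26244 (C = (-162)**2 = 26244)
p = 1/27652 (p = 1/(26244 + (-88 + 66)*(-64)) = 1/(26244 - 22*(-64)) = 1/(26244 + 1408) = 1/27652 ≈ 3.6164e-5)
l(g) - p = (7 - 1*112**2) - 1*1/27652 = (7 - 1*12544) - 1/27652 = (7 - 12544) - 1/27652 = -12537 - 1/27652 = -346673125/27652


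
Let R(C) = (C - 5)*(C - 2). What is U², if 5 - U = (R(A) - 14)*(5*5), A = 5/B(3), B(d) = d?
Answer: 8673025/81 ≈ 1.0707e+5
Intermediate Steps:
A = 5/3 ≈ 1.6667
R(C) = (-5 + C)*(-2 + C)
U = 2945/9 (U = 5 - ((10 + (5/3)² - 7*5/3) - 14)*5*5 = 5 - ((10 + 25/9 - 35/3) - 14)*25 = 5 - (10/9 - 14)*25 = 5 - (-116)*25/9 = 5 - 1*(-2900/9) = 5 + 2900/9 = 2945/9 ≈ 327.22)
U² = (2945/9)² = 8673025/81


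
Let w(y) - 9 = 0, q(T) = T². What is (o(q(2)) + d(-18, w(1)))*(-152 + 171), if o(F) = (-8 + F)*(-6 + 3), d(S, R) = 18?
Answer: 570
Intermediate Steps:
w(y) = 9 (w(y) = 9 + 0 = 9)
o(F) = 24 - 3*F (o(F) = (-8 + F)*(-3) = 24 - 3*F)
(o(q(2)) + d(-18, w(1)))*(-152 + 171) = ((24 - 3*2²) + 18)*(-152 + 171) = ((24 - 3*4) + 18)*19 = ((24 - 12) + 18)*19 = (12 + 18)*19 = 30*19 = 570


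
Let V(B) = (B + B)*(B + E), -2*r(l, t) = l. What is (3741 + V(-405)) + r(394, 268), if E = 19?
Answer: 316204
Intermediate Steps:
r(l, t) = -l/2
V(B) = 2*B*(19 + B) (V(B) = (B + B)*(B + 19) = (2*B)*(19 + B) = 2*B*(19 + B))
(3741 + V(-405)) + r(394, 268) = (3741 + 2*(-405)*(19 - 405)) - 1/2*394 = (3741 + 2*(-405)*(-386)) - 197 = (3741 + 312660) - 197 = 316401 - 197 = 316204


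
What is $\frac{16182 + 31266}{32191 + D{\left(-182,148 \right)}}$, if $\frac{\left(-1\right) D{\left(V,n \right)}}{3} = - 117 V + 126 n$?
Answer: $- \frac{47448}{87635} \approx -0.54143$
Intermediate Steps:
$D{\left(V,n \right)} = - 378 n + 351 V$ ($D{\left(V,n \right)} = - 3 \left(- 117 V + 126 n\right) = - 378 n + 351 V$)
$\frac{16182 + 31266}{32191 + D{\left(-182,148 \right)}} = \frac{16182 + 31266}{32191 + \left(\left(-378\right) 148 + 351 \left(-182\right)\right)} = \frac{47448}{32191 - 119826} = \frac{47448}{-87635} = 47448 \left(- \frac{1}{87635}\right) = - \frac{47448}{87635}$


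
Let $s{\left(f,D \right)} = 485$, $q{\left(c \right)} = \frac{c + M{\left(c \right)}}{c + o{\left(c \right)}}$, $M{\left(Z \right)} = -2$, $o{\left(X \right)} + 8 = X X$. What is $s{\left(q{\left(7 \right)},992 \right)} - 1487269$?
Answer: $-1486784$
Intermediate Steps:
$o{\left(X \right)} = -8 + X^{2}$ ($o{\left(X \right)} = -8 + X X = -8 + X^{2}$)
$q{\left(c \right)} = \frac{-2 + c}{-8 + c + c^{2}}$ ($q{\left(c \right)} = \frac{c - 2}{c + \left(-8 + c^{2}\right)} = \frac{-2 + c}{-8 + c + c^{2}}$)
$s{\left(q{\left(7 \right)},992 \right)} - 1487269 = 485 - 1487269 = -1486784$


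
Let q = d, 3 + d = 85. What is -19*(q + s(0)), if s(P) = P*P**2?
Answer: -1558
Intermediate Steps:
d = 82 (d = -3 + 85 = 82)
q = 82
s(P) = P**3
-19*(q + s(0)) = -19*(82 + 0**3) = -19*(82 + 0) = -19*82 = -1558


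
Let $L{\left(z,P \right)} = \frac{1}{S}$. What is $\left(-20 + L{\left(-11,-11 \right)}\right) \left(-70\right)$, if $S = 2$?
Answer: $1365$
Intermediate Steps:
$L{\left(z,P \right)} = \frac{1}{2}$
$\left(-20 + L{\left(-11,-11 \right)}\right) \left(-70\right) = \left(-20 + \frac{1}{2}\right) \left(-70\right) = \left(- \frac{39}{2}\right) \left(-70\right) = 1365$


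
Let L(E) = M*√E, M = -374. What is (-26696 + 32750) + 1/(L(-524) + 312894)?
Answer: 296573201593467/48987975130 + 187*I*√131/24493987565 ≈ 6054.0 + 8.7381e-8*I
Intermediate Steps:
L(E) = -374*√E
(-26696 + 32750) + 1/(L(-524) + 312894) = (-26696 + 32750) + 1/(-748*I*√131 + 312894) = 6054 + 1/(-748*I*√131 + 312894) = 6054 + 1/(312894 - 748*I*√131)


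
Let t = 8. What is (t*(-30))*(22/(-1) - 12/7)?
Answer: 39840/7 ≈ 5691.4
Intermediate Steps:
(t*(-30))*(22/(-1) - 12/7) = (8*(-30))*(22/(-1) - 12/7) = -240*(22*(-1) - 12*⅐) = -240*(-22 - 12/7) = -240*(-166/7) = 39840/7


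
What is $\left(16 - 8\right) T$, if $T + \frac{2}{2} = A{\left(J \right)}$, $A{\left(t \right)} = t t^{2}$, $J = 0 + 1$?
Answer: $0$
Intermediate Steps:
$J = 1$
$A{\left(t \right)} = t^{3}$
$T = 0$ ($T = -1 + 1^{3} = -1 + 1 = 0$)
$\left(16 - 8\right) T = \left(16 - 8\right) 0 = 8 \cdot 0 = 0$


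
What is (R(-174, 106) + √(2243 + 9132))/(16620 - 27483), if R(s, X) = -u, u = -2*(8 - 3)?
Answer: -10/10863 - 5*√455/10863 ≈ -0.010739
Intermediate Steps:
u = -10 (u = -2*5 = -10)
R(s, X) = 10 (R(s, X) = -1*(-10) = 10)
(R(-174, 106) + √(2243 + 9132))/(16620 - 27483) = (10 + √(2243 + 9132))/(16620 - 27483) = (10 + √11375)/(-10863) = (10 + 5*√455)*(-1/10863) = -10/10863 - 5*√455/10863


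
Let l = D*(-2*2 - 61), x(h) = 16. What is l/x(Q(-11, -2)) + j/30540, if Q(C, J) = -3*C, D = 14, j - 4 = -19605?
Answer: -3513127/61080 ≈ -57.517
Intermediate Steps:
j = -19601 (j = 4 - 19605 = -19601)
l = -910 (l = 14*(-2*2 - 61) = 14*(-4 - 61) = 14*(-65) = -910)
l/x(Q(-11, -2)) + j/30540 = -910/16 - 19601/30540 = -910*1/16 - 19601*1/30540 = -455/8 - 19601/30540 = -3513127/61080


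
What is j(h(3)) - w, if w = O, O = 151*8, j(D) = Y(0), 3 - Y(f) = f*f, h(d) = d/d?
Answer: -1205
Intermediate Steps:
h(d) = 1
Y(f) = 3 - f² (Y(f) = 3 - f*f = 3 - f²)
j(D) = 3 (j(D) = 3 - 1*0² = 3 - 1*0 = 3 + 0 = 3)
O = 1208
w = 1208
j(h(3)) - w = 3 - 1*1208 = 3 - 1208 = -1205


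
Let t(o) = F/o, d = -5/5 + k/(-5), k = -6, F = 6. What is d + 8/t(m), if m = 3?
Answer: 21/5 ≈ 4.2000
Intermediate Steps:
d = ⅕ (d = -5/5 - 6/(-5) = -5*⅕ - 6*(-⅕) = -1 + 6/5 = ⅕ ≈ 0.20000)
t(o) = 6/o
d + 8/t(m) = ⅕ + 8/((6/3)) = ⅕ + 8/((6*(⅓))) = ⅕ + 8/2 = ⅕ + 8*(½) = ⅕ + 4 = 21/5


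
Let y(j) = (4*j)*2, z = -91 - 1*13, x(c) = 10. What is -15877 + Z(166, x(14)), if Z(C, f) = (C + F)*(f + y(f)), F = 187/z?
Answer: -57139/52 ≈ -1098.8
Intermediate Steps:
z = -104 (z = -91 - 13 = -104)
F = -187/104 (F = 187/(-104) = 187*(-1/104) = -187/104 ≈ -1.7981)
y(j) = 8*j
Z(C, f) = 9*f*(-187/104 + C) (Z(C, f) = (C - 187/104)*(f + 8*f) = (-187/104 + C)*(9*f) = 9*f*(-187/104 + C))
-15877 + Z(166, x(14)) = -15877 + (9/104)*10*(-187 + 104*166) = -15877 + (9/104)*10*(-187 + 17264) = -15877 + (9/104)*10*17077 = -15877 + 768465/52 = -57139/52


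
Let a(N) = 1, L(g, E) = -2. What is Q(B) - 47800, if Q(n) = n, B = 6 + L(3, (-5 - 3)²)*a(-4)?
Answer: -47796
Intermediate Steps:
B = 4 (B = 6 - 2*1 = 6 - 2 = 4)
Q(B) - 47800 = 4 - 47800 = -47796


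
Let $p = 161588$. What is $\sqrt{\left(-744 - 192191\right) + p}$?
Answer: $27 i \sqrt{43} \approx 177.05 i$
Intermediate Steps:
$\sqrt{\left(-744 - 192191\right) + p} = \sqrt{\left(-744 - 192191\right) + 161588} = \sqrt{-192935 + 161588} = \sqrt{-31347} = 27 i \sqrt{43}$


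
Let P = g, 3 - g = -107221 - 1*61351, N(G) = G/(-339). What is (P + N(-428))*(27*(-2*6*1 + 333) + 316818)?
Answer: 6200202063735/113 ≈ 5.4869e+10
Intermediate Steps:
N(G) = -G/339 (N(G) = G*(-1/339) = -G/339)
g = 168575 (g = 3 - (-107221 - 1*61351) = 3 - (-107221 - 61351) = 3 - 1*(-168572) = 3 + 168572 = 168575)
P = 168575
(P + N(-428))*(27*(-2*6*1 + 333) + 316818) = (168575 - 1/339*(-428))*(27*(-2*6*1 + 333) + 316818) = (168575 + 428/339)*(27*(-12*1 + 333) + 316818) = 57147353*(27*(-12 + 333) + 316818)/339 = 57147353*(27*321 + 316818)/339 = 57147353*(8667 + 316818)/339 = (57147353/339)*325485 = 6200202063735/113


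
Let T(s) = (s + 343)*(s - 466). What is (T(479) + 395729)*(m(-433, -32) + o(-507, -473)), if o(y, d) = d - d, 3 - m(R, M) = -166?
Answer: 68684135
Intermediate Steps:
m(R, M) = 169 (m(R, M) = 3 - 1*(-166) = 3 + 166 = 169)
o(y, d) = 0
T(s) = (-466 + s)*(343 + s) (T(s) = (343 + s)*(-466 + s) = (-466 + s)*(343 + s))
(T(479) + 395729)*(m(-433, -32) + o(-507, -473)) = ((-159838 + 479**2 - 123*479) + 395729)*(169 + 0) = ((-159838 + 229441 - 58917) + 395729)*169 = (10686 + 395729)*169 = 406415*169 = 68684135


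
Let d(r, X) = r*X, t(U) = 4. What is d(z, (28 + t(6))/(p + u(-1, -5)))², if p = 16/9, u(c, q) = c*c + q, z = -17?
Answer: 1498176/25 ≈ 59927.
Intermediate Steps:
u(c, q) = q + c² (u(c, q) = c² + q = q + c²)
p = 16/9 (p = 16*(⅑) = 16/9 ≈ 1.7778)
d(r, X) = X*r
d(z, (28 + t(6))/(p + u(-1, -5)))² = (((28 + 4)/(16/9 + (-5 + (-1)²)))*(-17))² = ((32/(16/9 + (-5 + 1)))*(-17))² = ((32/(16/9 - 4))*(-17))² = ((32/(-20/9))*(-17))² = ((32*(-9/20))*(-17))² = (-72/5*(-17))² = (1224/5)² = 1498176/25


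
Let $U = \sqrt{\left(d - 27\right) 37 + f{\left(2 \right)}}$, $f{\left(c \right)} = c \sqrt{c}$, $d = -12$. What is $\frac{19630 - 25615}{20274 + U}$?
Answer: $- \frac{5985}{20274 + i \sqrt{1443 - 2 \sqrt{2}}} \approx -0.2952 + 0.00055257 i$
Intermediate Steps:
$f{\left(c \right)} = c^{\frac{3}{2}}$
$U = \sqrt{-1443 + 2 \sqrt{2}}$ ($U = \sqrt{\left(-12 - 27\right) 37 + 2^{\frac{3}{2}}} = \sqrt{\left(-39\right) 37 + 2 \sqrt{2}} = \sqrt{-1443 + 2 \sqrt{2}} \approx 37.95 i$)
$\frac{19630 - 25615}{20274 + U} = \frac{19630 - 25615}{20274 + \sqrt{-1443 + 2 \sqrt{2}}} = - \frac{5985}{20274 + \sqrt{-1443 + 2 \sqrt{2}}}$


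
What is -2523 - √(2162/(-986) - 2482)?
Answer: -2523 - I*√603780551/493 ≈ -2523.0 - 49.842*I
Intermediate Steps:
-2523 - √(2162/(-986) - 2482) = -2523 - √(2162*(-1/986) - 2482) = -2523 - √(-1081/493 - 2482) = -2523 - √(-1224707/493) = -2523 - I*√603780551/493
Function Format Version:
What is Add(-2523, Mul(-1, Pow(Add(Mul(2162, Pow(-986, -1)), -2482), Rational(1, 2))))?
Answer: Add(-2523, Mul(Rational(-1, 493), I, Pow(603780551, Rational(1, 2)))) ≈ Add(-2523.0, Mul(-49.842, I))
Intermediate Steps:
Add(-2523, Mul(-1, Pow(Add(Mul(2162, Pow(-986, -1)), -2482), Rational(1, 2)))) = Add(-2523, Mul(-1, Pow(Add(Mul(2162, Rational(-1, 986)), -2482), Rational(1, 2)))) = Add(-2523, Mul(-1, Pow(Add(Rational(-1081, 493), -2482), Rational(1, 2)))) = Add(-2523, Mul(-1, Pow(Rational(-1224707, 493), Rational(1, 2)))) = Add(-2523, Mul(-1, Mul(Rational(1, 493), I, Pow(603780551, Rational(1, 2))))) = Add(-2523, Mul(Rational(-1, 493), I, Pow(603780551, Rational(1, 2))))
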